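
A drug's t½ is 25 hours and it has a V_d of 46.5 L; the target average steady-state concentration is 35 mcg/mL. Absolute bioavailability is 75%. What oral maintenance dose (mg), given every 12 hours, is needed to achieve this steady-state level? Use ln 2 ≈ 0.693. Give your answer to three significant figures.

CL = ln 2 · Vd / t½ = 0.693 × 46.50 / 25 = 1.289 L/h
D = CL × Css × τ / F = 1.289 × 35 × 12 / 0.75 = 721.8 mg

722 mg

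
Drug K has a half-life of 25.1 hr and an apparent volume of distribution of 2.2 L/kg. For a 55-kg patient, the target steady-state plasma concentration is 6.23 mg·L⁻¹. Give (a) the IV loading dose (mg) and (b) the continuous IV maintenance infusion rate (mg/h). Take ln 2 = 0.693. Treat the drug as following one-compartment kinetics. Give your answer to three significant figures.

(a) 754 mg; (b) 20.8 mg/h

Vd(total) = 55 kg × 2.2 L/kg = 121.0 L
LD = Vd × C = 121.0 × 6.23 = 753.8 mg
CL = 0.693 × Vd / t½ = 0.693 × 121.0 / 25.1 = 3.341 L/h
Infusion rate = CL × Css = 3.341 × 6.23 = 20.81 mg/h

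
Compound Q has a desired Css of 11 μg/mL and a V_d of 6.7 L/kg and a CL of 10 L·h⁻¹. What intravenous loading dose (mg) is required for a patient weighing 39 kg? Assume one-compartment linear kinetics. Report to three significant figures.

Vd(total) = 39 kg × 6.7 L/kg = 261.3 L
LD = Vd × C = 261.3 × 11.00 = 2874 mg

2870 mg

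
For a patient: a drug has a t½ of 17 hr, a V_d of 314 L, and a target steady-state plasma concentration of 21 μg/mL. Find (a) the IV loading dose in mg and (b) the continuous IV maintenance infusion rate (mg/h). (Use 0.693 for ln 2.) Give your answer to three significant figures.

LD = Vd × C = 314.0 × 21 = 6594 mg
CL = 0.693 × Vd / t½ = 0.693 × 314.0 / 17 = 12.80 L/h
Infusion rate = CL × Css = 12.80 × 21 = 268.8 mg/h

(a) 6590 mg; (b) 269 mg/h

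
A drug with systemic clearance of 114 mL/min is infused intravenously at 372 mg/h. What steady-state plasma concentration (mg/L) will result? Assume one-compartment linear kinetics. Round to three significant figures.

54.4 mg/L

Convert clearance: 114 mL/min × 60 min/h ÷ 1000 mL/L = 6.840 L/h
Css = rate / CL = 372 / 6.840 = 54.39 mg/L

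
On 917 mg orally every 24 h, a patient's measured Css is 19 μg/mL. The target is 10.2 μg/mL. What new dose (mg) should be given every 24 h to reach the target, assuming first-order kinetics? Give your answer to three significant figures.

492 mg

With linear kinetics, Css is proportional to dose rate (D/τ) at fixed clearance.
D₂ = D₁ × (Css,target / Css,current) = 917 × 10.2/19 = 492.3 mg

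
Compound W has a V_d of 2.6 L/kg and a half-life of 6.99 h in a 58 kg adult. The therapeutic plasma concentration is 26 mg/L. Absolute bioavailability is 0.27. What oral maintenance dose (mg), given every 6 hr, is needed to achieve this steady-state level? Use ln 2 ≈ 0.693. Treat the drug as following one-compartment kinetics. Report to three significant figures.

Vd = 2.6 L/kg × 58 kg = 150.8 L
k = 0.693/6.99 = 0.09914 h⁻¹, so CL = k·Vd = 0.09914 × 150.8 = 14.95 L/h
D = CL × Css × τ / F = 14.95 × 26 × 6 / 0.27 = 8638 mg

8640 mg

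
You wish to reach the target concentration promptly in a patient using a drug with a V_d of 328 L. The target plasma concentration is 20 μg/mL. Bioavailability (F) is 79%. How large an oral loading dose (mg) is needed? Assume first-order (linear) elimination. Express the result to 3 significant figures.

The loading dose fills Vd to the target concentration.
LD = Vd × C / F = 328.0 × 20.00 / 0.79 = 8304 mg

8300 mg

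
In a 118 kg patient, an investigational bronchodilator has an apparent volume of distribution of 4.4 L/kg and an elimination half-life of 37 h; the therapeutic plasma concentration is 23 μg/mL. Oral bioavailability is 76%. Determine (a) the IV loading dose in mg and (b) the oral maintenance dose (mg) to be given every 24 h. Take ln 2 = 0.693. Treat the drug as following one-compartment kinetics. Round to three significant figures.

Vd(total) = 118 kg × 4.4 L/kg = 519.2 L
LD = Vd × C = 519.2 × 23 = 11940 mg
CL = 0.693 × Vd / t½ = 0.693 × 519.2 / 37 = 9.724 L/h
D = CL × Css × τ / F = 9.724 × 23 × 24 / 0.76 = 7063 mg

(a) 11900 mg; (b) 7060 mg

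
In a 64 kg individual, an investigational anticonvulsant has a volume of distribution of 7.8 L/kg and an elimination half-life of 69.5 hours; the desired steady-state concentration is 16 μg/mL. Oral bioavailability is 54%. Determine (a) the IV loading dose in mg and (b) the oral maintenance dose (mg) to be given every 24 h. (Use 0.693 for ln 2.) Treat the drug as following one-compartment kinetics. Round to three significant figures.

Total Vd = 7.8 × 64 = 499.2 L
LD = Vd × C = 499.2 × 16 = 7987 mg
CL = 0.693 × Vd / t½ = 0.693 × 499.2 / 69.5 = 4.978 L/h
D = CL × Css × τ / F = 4.978 × 16 × 24 / 0.54 = 3540 mg

(a) 7990 mg; (b) 3540 mg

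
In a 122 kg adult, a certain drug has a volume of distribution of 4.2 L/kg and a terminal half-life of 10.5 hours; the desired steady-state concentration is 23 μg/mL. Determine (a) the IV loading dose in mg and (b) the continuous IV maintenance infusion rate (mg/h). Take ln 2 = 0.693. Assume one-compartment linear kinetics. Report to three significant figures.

(a) 11800 mg; (b) 778 mg/h

Vd = 4.2 L/kg × 122 kg = 512.4 L
LD = Vd × C = 512.4 × 23 = 11790 mg
CL = 0.693 × Vd / t½ = 0.693 × 512.4 / 10.5 = 33.82 L/h
Infusion rate = CL × Css = 33.82 × 23 = 777.9 mg/h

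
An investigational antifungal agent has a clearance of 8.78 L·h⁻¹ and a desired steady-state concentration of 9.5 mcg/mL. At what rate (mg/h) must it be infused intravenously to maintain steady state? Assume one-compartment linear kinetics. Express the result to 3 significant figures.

83.4 mg/h

R₀ = 8.780 × 9.5 = 83.41 mg/h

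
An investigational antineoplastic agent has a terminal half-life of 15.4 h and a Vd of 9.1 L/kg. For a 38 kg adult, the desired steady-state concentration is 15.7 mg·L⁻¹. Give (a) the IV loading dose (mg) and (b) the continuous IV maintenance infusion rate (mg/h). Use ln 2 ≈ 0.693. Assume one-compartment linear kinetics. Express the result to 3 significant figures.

Vd(total) = 38 kg × 9.1 L/kg = 345.8 L
LD = Vd × C = 345.8 × 15.7 = 5429 mg
CL = 0.693 × Vd / t½ = 0.693 × 345.8 / 15.4 = 15.56 L/h
Infusion rate = CL × Css = 15.56 × 15.7 = 244.3 mg/h

(a) 5430 mg; (b) 244 mg/h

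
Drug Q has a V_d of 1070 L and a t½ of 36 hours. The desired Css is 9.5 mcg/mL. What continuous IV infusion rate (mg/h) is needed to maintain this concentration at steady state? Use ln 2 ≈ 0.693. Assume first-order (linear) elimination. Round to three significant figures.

CL = 0.693 × Vd / t½ = 0.693 × 1070 / 36 = 20.60 L/h
Infusion rate = CL × Css = 20.60 × 9.5 = 195.7 mg/h

196 mg/h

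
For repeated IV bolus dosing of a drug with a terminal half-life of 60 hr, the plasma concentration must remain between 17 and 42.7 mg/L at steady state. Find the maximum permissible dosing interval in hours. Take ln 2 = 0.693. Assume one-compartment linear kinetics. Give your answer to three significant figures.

79.7 h

k = 0.693 / t½ = 0.693 / 60 = 0.01155 h⁻¹
Between IV bolus doses, concentration decays as C = C₀·e^(−kτ), so C_peak/C_trough = e^(kτ).
τ_max = ln(C_peak/C_trough) / k = ln(42.7/17) / 0.01155 = 0.9210 / 0.01155 = 79.74 h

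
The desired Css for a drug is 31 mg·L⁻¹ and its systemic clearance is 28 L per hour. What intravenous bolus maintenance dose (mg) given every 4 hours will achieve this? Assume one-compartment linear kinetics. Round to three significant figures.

3470 mg

D = CL × Css × τ = 28.00 × 31 × 4 = 3472 mg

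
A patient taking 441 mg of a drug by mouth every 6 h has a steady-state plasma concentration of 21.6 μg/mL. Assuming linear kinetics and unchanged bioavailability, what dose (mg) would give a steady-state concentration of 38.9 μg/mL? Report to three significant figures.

794 mg

With linear kinetics, Css is proportional to dose rate (D/τ) at fixed clearance.
D₂ = D₁ × (Css,target / Css,current) = 441 × 38.9/21.6 = 794.2 mg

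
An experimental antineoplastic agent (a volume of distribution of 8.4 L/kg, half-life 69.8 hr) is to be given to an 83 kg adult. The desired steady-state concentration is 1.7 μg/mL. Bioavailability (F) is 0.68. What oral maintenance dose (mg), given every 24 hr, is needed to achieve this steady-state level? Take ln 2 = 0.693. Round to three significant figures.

Total Vd = 8.4 × 83 = 697.2 L
CL = ln 2 · Vd / t½ = 0.693 × 697.2 / 69.8 = 6.922 L/h
D = CL × Css × τ / F = 6.922 × 1.7 × 24 / 0.68 = 415.3 mg

415 mg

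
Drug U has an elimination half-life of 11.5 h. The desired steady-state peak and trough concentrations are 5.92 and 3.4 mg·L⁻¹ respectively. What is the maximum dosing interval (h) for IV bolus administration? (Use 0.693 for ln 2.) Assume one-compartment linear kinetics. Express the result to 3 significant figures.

9.20 h

k = 0.693 / t½ = 0.693 / 11.5 = 0.06026 h⁻¹
Between IV bolus doses, concentration decays as C = C₀·e^(−kτ), so C_peak/C_trough = e^(kτ).
τ_max = ln(C_peak/C_trough) / k = ln(5.92/3.4) / 0.06026 = 0.5546 / 0.06026 = 9.203 h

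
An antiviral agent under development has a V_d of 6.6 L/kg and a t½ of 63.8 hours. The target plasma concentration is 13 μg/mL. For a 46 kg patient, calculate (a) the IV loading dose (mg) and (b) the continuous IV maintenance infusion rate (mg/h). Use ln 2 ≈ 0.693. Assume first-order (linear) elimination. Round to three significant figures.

Vd = 6.6 L/kg × 46 kg = 303.6 L
LD = Vd × C = 303.6 × 13 = 3947 mg
CL = 0.693 × Vd / t½ = 0.693 × 303.6 / 63.8 = 3.298 L/h
Infusion rate = CL × Css = 3.298 × 13 = 42.87 mg/h

(a) 3950 mg; (b) 42.9 mg/h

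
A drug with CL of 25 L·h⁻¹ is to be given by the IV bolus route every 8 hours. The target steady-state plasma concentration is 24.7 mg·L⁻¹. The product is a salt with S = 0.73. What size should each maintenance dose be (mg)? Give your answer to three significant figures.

At steady state, dose per interval replaces the amount cleared in that interval: S·D/τ = CL·Css.
D = CL × Css × τ / S = 25.00 × 24.7 × 8 / 0.73 = 6767 mg

6770 mg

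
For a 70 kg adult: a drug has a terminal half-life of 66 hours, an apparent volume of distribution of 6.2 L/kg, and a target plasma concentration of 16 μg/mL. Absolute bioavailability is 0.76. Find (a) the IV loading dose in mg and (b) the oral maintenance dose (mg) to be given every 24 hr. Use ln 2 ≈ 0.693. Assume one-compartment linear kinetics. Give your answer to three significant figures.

Total Vd = 6.2 × 70 = 434.0 L
LD = Vd × C = 434.0 × 16 = 6944 mg
CL = 0.693 × Vd / t½ = 0.693 × 434.0 / 66 = 4.557 L/h
D = CL × Css × τ / F = 4.557 × 16 × 24 / 0.76 = 2302 mg

(a) 6940 mg; (b) 2300 mg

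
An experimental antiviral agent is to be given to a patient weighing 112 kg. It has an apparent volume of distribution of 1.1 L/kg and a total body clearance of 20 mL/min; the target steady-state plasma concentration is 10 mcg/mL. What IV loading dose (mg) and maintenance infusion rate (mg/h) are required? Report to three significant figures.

(a) 1230 mg; (b) 12.0 mg/h

Vd = 1.1 L/kg × 112 kg = 123.2 L
Loading dose = Vd × C = 123.2 × 10 = 1232 mg
CL = 20 mL/min × 60/1000 = 1.200 L/h
Infusion rate = 1.200 L/h × 10 mg/L = 12.00 mg/h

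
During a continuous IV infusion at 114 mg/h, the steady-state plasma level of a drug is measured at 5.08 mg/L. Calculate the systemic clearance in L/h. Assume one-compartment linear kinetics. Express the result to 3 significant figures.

22.4 L/h

At steady state, infusion rate = CL × Css, so CL = rate / Css.
CL = 114 / 5.08 = 22.44 L/h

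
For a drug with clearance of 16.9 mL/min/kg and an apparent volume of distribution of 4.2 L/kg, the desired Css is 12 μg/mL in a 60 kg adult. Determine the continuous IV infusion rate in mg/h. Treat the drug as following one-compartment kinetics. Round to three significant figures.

730 mg/h

CL = 16.9 mL/min/kg × 60 kg = 1014 mL/min = 1014 × 60/1000 = 60.84 L/h
Maintenance depends on clearance, not Vd — rate in must match rate out.
Rate = CL × Css = 60.84 × 12 = 730.1 mg/h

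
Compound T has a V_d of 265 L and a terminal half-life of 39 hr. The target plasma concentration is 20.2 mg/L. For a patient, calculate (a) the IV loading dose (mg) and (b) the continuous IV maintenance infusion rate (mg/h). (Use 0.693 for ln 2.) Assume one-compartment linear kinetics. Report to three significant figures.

(a) 5350 mg; (b) 95.1 mg/h

LD = Vd × C = 265.0 × 20.2 = 5353 mg
CL = 0.693 × Vd / t½ = 0.693 × 265.0 / 39 = 4.709 L/h
Infusion rate = CL × Css = 4.709 × 20.2 = 95.12 mg/h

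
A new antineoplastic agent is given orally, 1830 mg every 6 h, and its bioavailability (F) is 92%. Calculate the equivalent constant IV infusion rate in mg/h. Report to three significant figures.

281 mg/h

Equivalent systemic input: infusion rate = F·D/τ.
Rate = 0.92 × 1830 / 6 = 280.6 mg/h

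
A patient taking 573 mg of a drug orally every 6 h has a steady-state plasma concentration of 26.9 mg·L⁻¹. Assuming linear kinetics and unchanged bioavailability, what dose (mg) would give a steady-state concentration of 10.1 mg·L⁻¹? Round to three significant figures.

For first-order elimination, Css ∝ F·D/(CL·τ); F and CL are unchanged, so Css ∝ D/τ.
D₂ = D₁ × (Css,target / Css,current) = 573 × 10.1/26.9 = 215.1 mg

215 mg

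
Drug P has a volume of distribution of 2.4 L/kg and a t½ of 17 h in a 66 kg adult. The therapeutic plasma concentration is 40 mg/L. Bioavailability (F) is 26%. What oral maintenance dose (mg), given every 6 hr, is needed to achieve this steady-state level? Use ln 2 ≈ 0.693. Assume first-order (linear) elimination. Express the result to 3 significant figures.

Vd(total) = 66 kg × 2.4 L/kg = 158.4 L
k = 0.693/17 = 0.04076 h⁻¹, so CL = k·Vd = 0.04076 × 158.4 = 6.456 L/h
D = CL × Css × τ / F = 6.456 × 40 × 6 / 0.26 = 5959 mg

5960 mg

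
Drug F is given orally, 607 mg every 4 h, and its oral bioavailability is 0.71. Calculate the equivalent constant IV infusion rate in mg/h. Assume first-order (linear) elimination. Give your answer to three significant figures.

108 mg/h

Equivalent systemic input: infusion rate = F·D/τ.
Rate = 0.71 × 607 / 4 = 107.7 mg/h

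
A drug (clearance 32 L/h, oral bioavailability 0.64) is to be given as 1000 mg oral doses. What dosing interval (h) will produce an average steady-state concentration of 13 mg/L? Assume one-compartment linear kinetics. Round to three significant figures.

1.54 h

F·D/τ = CL·Css → τ = F·D / (CL·Css).
τ = 0.64 × 1000 / (32 × 13) = 1.538 h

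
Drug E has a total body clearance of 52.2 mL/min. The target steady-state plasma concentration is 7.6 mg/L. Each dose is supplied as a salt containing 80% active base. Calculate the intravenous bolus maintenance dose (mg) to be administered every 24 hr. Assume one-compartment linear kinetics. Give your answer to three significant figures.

Convert clearance: 52.2 mL/min × 60 min/h ÷ 1000 mL/L = 3.132 L/h
D = CL × Css × τ / S = 3.132 × 7.6 × 24 / 0.8 = 714.1 mg

714 mg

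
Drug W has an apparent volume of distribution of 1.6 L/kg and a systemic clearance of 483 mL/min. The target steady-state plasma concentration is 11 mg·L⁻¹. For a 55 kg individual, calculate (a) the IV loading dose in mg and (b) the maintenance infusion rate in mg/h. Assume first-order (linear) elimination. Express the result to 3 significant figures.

Total Vd = 1.6 × 55 = 88.00 L
LD = Vd · C_target = 88.00 × 11 = 968.0 mg
CL = 483 mL/min = 483 × 0.06 = 28.98 L/h
Infusion rate = 28.98 L/h × 11 mg/L = 318.8 mg/h

(a) 968 mg; (b) 319 mg/h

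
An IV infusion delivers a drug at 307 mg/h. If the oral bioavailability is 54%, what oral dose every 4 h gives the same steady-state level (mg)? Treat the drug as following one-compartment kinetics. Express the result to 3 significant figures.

2270 mg

To maintain the same Css, the systemic dosing rate must be unchanged: F·D/τ = infusion rate.
D = rate × τ / F = 307 × 4 / 0.54 = 2274 mg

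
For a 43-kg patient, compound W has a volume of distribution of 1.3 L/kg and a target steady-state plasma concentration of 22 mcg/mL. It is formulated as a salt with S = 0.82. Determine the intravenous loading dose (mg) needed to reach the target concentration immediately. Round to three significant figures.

1500 mg

Total Vd = 1.3 × 43 = 55.90 L
LD = Vd × C / S = 55.90 × 22.00 / 0.82 = 1500 mg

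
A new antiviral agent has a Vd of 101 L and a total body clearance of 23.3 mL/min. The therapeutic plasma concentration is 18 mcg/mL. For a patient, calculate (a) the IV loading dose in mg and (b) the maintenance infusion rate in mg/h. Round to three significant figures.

(a) 1820 mg; (b) 25.2 mg/h

Loading: fill Vd to C_target → 101.0 L × 18 mg/L = 1818 mg
CL = 23.3 mL/min = 23.3 × 0.06 = 1.398 L/h
Infusion rate = 1.398 L/h × 18 mg/L = 25.16 mg/h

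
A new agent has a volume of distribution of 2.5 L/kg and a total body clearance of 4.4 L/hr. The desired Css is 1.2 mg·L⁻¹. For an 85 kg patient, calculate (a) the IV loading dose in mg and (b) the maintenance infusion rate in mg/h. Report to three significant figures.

Vd = 2.5 L/kg × 85 kg = 212.5 L
Loading dose = Vd × C = 212.5 × 1.2 = 255.0 mg
Maintenance: replace elimination → rate = CL × Css = 4.400 × 1.2 = 5.280 mg/h

(a) 255 mg; (b) 5.28 mg/h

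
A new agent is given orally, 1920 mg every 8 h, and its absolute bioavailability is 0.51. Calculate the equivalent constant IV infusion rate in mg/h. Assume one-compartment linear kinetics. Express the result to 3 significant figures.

Equivalent systemic input: infusion rate = F·D/τ.
Rate = 0.51 × 1920 / 8 = 122.4 mg/h

122 mg/h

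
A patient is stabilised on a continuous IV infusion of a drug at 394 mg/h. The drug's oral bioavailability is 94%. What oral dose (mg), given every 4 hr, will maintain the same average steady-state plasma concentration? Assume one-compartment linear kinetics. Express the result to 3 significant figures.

1680 mg

To maintain the same Css, the systemic dosing rate must be unchanged: F·D/τ = infusion rate.
D = rate × τ / F = 394 × 4 / 0.94 = 1677 mg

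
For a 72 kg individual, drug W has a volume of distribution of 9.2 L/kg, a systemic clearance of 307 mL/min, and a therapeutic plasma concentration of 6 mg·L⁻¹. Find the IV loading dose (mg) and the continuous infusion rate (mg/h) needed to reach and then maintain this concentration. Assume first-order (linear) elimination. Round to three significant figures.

(a) 3970 mg; (b) 111 mg/h

Vd = 9.2 L/kg × 72 kg = 662.4 L
Loading dose = Vd × C = 662.4 × 6 = 3974 mg
CL = 307 mL/min = 307 × 0.06 = 18.42 L/h
Infusion rate = 18.42 L/h × 6 mg/L = 110.5 mg/h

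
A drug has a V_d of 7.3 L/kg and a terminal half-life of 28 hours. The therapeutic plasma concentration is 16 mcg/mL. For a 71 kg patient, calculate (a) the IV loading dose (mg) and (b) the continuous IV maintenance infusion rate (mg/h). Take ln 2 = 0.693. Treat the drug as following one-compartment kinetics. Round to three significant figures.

(a) 8290 mg; (b) 205 mg/h

Total Vd = 7.3 × 71 = 518.3 L
LD = Vd × C = 518.3 × 16 = 8293 mg
CL = 0.693 × Vd / t½ = 0.693 × 518.3 / 28 = 12.83 L/h
Infusion rate = CL × Css = 12.83 × 16 = 205.3 mg/h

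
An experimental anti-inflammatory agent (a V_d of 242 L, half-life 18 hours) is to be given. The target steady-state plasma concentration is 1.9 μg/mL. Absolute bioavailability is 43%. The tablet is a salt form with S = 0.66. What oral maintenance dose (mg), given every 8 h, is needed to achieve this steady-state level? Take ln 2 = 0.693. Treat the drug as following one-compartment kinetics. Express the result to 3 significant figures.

499 mg

k = 0.693/18 = 0.03850 h⁻¹, so CL = k·Vd = 0.03850 × 242.0 = 9.317 L/h
D = CL × Css × τ / F / S = 9.317 × 1.9 × 8 / 0.43 / 0.66 = 499.0 mg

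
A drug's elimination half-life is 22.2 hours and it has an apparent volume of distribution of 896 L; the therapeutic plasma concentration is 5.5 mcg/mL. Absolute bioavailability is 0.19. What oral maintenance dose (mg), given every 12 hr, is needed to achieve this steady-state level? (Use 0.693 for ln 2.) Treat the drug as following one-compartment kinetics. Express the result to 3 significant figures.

k = 0.693/22.2 = 0.03122 h⁻¹, so CL = k·Vd = 0.03122 × 896.0 = 27.97 L/h
D = CL × Css × τ / F = 27.97 × 5.5 × 12 / 0.19 = 9716 mg

9720 mg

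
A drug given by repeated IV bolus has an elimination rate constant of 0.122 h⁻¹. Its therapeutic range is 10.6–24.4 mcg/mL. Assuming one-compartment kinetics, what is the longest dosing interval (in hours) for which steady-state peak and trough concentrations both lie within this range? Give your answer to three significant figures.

Between IV bolus doses, concentration decays as C = C₀·e^(−kτ), so C_peak/C_trough = e^(kτ).
τ_max = ln(C_peak/C_trough) / k = ln(24.4/10.6) / 0.1220 = 0.8337 / 0.1220 = 6.834 h

6.83 h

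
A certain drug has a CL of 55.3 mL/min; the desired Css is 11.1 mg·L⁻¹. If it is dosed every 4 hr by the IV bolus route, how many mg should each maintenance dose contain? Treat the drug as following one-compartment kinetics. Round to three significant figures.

147 mg

CL = 55.3 mL/min = 55.3 × 0.06 = 3.318 L/h
D = CL × Css × τ = 3.318 × 11.1 × 4 = 147.3 mg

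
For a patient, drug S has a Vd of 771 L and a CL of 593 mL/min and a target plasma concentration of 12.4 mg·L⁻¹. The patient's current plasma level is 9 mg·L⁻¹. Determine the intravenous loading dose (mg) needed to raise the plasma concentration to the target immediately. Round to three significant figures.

2620 mg

The loading dose fills Vd to the target concentration; clearance is irrelevant here.
Concentration deficit ΔC = 12.4 − 9 = 3.400 mg/L
LD = Vd × ΔC = 771.0 × 3.400 = 2621 mg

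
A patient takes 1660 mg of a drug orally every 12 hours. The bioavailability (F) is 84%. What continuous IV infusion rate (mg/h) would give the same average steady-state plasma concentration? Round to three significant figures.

116 mg/h

Equivalent systemic input: infusion rate = F·D/τ.
Rate = 0.84 × 1660 / 12 = 116.2 mg/h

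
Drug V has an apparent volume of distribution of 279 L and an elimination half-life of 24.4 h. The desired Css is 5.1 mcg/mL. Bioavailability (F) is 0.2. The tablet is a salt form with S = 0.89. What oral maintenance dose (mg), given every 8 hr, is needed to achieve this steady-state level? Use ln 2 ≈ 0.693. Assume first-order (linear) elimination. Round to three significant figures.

CL = ln 2 · Vd / t½ = 0.693 × 279.0 / 24.4 = 7.924 L/h
D = CL × Css × τ / F / S = 7.924 × 5.1 × 8 / 0.2 / 0.89 = 1816 mg

1820 mg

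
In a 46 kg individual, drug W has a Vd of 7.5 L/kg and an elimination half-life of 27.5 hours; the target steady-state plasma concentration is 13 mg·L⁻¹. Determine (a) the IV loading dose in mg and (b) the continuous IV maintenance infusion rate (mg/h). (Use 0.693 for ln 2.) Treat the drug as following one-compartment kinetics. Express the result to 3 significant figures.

Vd(total) = 46 kg × 7.5 L/kg = 345.0 L
LD = Vd × C = 345.0 × 13 = 4485 mg
CL = 0.693 × Vd / t½ = 0.693 × 345.0 / 27.5 = 8.694 L/h
Infusion rate = CL × Css = 8.694 × 13 = 113.0 mg/h

(a) 4490 mg; (b) 113 mg/h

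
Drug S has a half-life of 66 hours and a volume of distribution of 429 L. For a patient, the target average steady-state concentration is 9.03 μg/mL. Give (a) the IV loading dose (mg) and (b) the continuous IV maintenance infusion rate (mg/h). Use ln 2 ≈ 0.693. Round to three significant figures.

(a) 3870 mg; (b) 40.7 mg/h

LD = Vd × C = 429.0 × 9.03 = 3874 mg
CL = 0.693 × Vd / t½ = 0.693 × 429.0 / 66 = 4.505 L/h
Infusion rate = CL × Css = 4.505 × 9.03 = 40.68 mg/h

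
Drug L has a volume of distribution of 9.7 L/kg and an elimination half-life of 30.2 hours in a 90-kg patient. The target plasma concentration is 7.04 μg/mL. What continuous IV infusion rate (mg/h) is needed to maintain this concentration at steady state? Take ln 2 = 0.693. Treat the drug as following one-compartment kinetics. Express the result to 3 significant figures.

Vd = 9.7 L/kg × 90 kg = 873.0 L
CL = 0.693 × Vd / t½ = 0.693 × 873.0 / 30.2 = 20.03 L/h
Infusion rate = CL × Css = 20.03 × 7.04 = 141.0 mg/h

141 mg/h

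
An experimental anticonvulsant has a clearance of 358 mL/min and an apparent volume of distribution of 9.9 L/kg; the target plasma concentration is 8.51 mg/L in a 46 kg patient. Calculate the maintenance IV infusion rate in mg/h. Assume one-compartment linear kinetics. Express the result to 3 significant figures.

Convert clearance: 358 mL/min × 60 min/h ÷ 1000 mL/L = 21.48 L/h
Rate = CL × Css = 21.48 × 8.51 = 182.8 mg/h

183 mg/h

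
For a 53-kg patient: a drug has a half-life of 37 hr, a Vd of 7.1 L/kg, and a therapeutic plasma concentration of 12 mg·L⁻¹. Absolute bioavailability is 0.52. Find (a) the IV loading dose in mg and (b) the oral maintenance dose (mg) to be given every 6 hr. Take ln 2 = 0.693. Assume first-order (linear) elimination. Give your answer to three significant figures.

Vd(total) = 53 kg × 7.1 L/kg = 376.3 L
LD = Vd × C = 376.3 × 12 = 4516 mg
CL = 0.693 × Vd / t½ = 0.693 × 376.3 / 37 = 7.048 L/h
D = CL × Css × τ / F = 7.048 × 12 × 6 / 0.52 = 975.9 mg

(a) 4520 mg; (b) 976 mg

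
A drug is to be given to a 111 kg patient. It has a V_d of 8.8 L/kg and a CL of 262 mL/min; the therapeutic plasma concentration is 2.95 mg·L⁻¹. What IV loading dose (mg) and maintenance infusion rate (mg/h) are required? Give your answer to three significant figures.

Vd(total) = 111 kg × 8.8 L/kg = 976.8 L
Loading dose = Vd × C = 976.8 × 2.95 = 2882 mg
Convert clearance: 262 mL/min × 60 min/h ÷ 1000 mL/L = 15.72 L/h
Maintenance infusion rate = CL × Css = 15.72 × 2.95 = 46.37 mg/h

(a) 2880 mg; (b) 46.4 mg/h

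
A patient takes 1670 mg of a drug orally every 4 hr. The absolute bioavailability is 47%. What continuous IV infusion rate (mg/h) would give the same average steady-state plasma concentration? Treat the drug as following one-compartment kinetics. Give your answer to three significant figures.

196 mg/h

Equivalent systemic input: infusion rate = F·D/τ.
Rate = 0.47 × 1670 / 4 = 196.2 mg/h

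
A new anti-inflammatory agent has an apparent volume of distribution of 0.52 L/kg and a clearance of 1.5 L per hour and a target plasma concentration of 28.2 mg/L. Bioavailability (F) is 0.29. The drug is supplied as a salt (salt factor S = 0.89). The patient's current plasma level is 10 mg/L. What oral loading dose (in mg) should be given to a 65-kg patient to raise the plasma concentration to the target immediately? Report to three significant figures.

Vd = 0.52 L/kg × 65 kg = 33.80 L
The loading dose fills Vd to the target concentration.
Concentration deficit ΔC = 28.2 − 10 = 18.20 mg/L
LD = Vd × ΔC / F / S = 33.80 × 18.20 / 0.29 / 0.89 = 2383 mg

2380 mg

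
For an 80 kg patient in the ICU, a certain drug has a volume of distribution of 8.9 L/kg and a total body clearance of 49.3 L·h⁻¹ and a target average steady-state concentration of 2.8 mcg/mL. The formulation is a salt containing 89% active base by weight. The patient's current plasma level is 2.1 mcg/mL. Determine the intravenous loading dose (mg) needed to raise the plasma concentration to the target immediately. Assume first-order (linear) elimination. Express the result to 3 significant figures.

Vd = 8.9 L/kg × 80 kg = 712.0 L
Concentration deficit ΔC = 2.8 − 2.1 = 0.7000 mg/L
LD = Vd × ΔC / S = 712.0 × 0.7000 / 0.89 = 560.0 mg

560 mg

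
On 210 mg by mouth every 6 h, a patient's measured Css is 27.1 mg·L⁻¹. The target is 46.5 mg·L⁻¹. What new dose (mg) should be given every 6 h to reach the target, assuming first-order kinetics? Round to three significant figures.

360 mg

With linear kinetics, Css is proportional to dose rate (D/τ) at fixed clearance.
D₂ = D₁ × (Css,target / Css,current) = 210 × 46.5/27.1 = 360.3 mg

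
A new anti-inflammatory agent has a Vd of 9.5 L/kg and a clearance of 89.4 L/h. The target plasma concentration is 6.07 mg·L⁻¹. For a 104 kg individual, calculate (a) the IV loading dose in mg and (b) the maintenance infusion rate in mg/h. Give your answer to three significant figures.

(a) 6000 mg; (b) 543 mg/h

Total Vd = 9.5 × 104 = 988.0 L
LD = Vd · C_target = 988.0 × 6.07 = 5997 mg
Maintenance: replace elimination → rate = CL × Css = 89.40 × 6.07 = 542.7 mg/h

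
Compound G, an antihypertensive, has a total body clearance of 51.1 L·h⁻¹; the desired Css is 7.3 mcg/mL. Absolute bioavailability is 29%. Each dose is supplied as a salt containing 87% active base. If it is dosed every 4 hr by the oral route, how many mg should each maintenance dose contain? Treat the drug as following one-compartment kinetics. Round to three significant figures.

5910 mg

D = CL × Css × τ / F / S = 51.10 × 7.3 × 4 / 0.29 / 0.87 = 5914 mg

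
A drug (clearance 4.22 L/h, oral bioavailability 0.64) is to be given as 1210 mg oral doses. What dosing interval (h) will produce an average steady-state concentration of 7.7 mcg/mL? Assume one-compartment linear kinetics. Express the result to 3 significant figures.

23.8 h

F·D/τ = CL·Css → τ = F·D / (CL·Css).
τ = 0.64 × 1210 / (4.22 × 7.7) = 23.83 h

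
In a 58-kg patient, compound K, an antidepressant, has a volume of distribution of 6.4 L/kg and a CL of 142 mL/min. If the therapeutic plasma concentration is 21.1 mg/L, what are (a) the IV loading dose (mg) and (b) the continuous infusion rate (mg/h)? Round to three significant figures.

Vd(total) = 58 kg × 6.4 L/kg = 371.2 L
Loading dose = Vd × C = 371.2 × 21.1 = 7832 mg
Convert clearance: 142 mL/min × 60 min/h ÷ 1000 mL/L = 8.520 L/h
Infusion rate = 8.520 L/h × 21.1 mg/L = 179.8 mg/h

(a) 7830 mg; (b) 180 mg/h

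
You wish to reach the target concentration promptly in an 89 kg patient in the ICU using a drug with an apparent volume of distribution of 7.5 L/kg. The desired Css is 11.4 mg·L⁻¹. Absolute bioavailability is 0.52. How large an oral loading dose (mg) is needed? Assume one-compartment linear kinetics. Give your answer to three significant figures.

Vd(total) = 89 kg × 7.5 L/kg = 667.5 L
The loading dose fills Vd to the target concentration.
LD = Vd × C / F = 667.5 × 11.40 / 0.52 = 14630 mg

14600 mg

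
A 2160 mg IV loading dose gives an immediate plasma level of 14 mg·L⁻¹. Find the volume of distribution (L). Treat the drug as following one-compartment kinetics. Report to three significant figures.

Immediately after an IV bolus, C₀ = Dose / Vd, so Vd = Dose / C₀.
Vd = 2160 / 14 = 154.3 L

154 L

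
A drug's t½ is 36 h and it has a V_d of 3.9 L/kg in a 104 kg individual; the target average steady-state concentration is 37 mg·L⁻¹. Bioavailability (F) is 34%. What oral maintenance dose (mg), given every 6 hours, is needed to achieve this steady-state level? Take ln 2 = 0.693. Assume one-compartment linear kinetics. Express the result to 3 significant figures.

Vd = 3.9 L/kg × 104 kg = 405.6 L
k = 0.693/36 = 0.01925 h⁻¹, so CL = k·Vd = 0.01925 × 405.6 = 7.808 L/h
D = CL × Css × τ / F = 7.808 × 37 × 6 / 0.34 = 5098 mg

5100 mg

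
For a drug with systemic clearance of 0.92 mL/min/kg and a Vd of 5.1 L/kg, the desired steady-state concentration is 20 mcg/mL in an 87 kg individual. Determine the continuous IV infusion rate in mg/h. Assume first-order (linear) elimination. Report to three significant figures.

96.0 mg/h

CL = 0.92 mL/min/kg × 87 kg = 80.04 mL/min = 80.04 × 60/1000 = 4.802 L/h
Rate = CL × Css = 4.802 × 20 = 96.04 mg/h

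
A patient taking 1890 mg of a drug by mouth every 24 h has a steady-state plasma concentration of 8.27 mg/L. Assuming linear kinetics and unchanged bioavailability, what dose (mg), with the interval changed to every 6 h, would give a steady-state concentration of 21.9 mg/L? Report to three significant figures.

1250 mg

For first-order elimination, Css ∝ F·D/(CL·τ); F and CL are unchanged, so Css ∝ D/τ.
D₂ = D₁ × (Css,target / Css,current) × (τ₂/τ₁) = 1890 × (21.9/8.27) × (6/24) = 1251 mg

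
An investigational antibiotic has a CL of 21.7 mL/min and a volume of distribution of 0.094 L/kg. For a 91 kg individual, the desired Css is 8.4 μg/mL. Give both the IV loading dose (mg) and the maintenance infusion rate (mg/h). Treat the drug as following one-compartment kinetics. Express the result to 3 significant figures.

Vd(total) = 91 kg × 0.094 L/kg = 8.554 L
Loading: fill Vd to C_target → 8.554 L × 8.4 mg/L = 71.85 mg
Convert clearance: 21.7 mL/min × 60 min/h ÷ 1000 mL/L = 1.302 L/h
Maintenance: replace elimination → rate = CL × Css = 1.302 × 8.4 = 10.94 mg/h

(a) 71.9 mg; (b) 10.9 mg/h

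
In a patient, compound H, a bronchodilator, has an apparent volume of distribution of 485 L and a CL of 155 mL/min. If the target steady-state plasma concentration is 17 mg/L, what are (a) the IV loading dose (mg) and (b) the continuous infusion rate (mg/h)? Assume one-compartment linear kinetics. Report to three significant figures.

(a) 8250 mg; (b) 158 mg/h

LD = Vd · C_target = 485.0 × 17 = 8245 mg
CL = 155 mL/min × 60/1000 = 9.300 L/h
Maintenance: replace elimination → rate = CL × Css = 9.300 × 17 = 158.1 mg/h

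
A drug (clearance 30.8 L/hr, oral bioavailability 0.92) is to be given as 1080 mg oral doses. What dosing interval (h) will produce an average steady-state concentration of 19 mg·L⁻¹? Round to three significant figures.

F·D/τ = CL·Css → τ = F·D / (CL·Css).
τ = 0.92 × 1080 / (30.8 × 19) = 1.698 h

1.70 h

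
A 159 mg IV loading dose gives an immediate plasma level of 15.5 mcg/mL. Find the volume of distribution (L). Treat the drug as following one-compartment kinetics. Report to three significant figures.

10.3 L

Immediately after an IV bolus, C₀ = Dose / Vd, so Vd = Dose / C₀.
Vd = 159 / 15.5 = 10.26 L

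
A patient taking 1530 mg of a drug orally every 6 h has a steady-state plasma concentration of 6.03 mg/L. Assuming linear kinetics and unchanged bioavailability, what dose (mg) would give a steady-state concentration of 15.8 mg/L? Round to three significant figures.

4010 mg

With linear kinetics, Css is proportional to dose rate (D/τ) at fixed clearance.
D₂ = D₁ × (Css,target / Css,current) = 1530 × 15.8/6.03 = 4009 mg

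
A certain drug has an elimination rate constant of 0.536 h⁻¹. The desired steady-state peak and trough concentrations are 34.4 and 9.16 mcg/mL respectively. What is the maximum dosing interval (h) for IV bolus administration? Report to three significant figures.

2.47 h

Between IV bolus doses, concentration decays as C = C₀·e^(−kτ), so C_peak/C_trough = e^(kτ).
τ_max = ln(C_peak/C_trough) / k = ln(34.4/9.16) / 0.5360 = 1.323 / 0.5360 = 2.468 h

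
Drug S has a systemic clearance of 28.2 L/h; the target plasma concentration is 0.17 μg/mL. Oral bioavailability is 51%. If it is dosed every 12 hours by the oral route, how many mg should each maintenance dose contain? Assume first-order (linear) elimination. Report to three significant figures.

At steady state, dose per interval replaces the amount cleared in that interval: F·D/τ = CL·Css.
D = CL × Css × τ / F = 28.20 × 0.17 × 12 / 0.51 = 112.8 mg

113 mg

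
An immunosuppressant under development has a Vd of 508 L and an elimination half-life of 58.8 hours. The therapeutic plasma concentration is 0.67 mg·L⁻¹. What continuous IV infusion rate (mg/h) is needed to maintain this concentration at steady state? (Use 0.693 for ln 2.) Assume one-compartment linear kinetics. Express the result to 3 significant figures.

4.01 mg/h

k = 0.693/58.8 = 0.01179 h⁻¹, so CL = k·Vd = 0.01179 × 508.0 = 5.989 L/h
Infusion rate = CL × Css = 5.989 × 0.67 = 4.013 mg/h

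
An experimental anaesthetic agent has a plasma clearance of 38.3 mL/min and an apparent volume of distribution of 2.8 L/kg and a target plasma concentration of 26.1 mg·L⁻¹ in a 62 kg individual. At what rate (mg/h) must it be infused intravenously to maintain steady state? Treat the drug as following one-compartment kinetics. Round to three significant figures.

60.0 mg/h

Convert clearance: 38.3 mL/min × 60 min/h ÷ 1000 mL/L = 2.298 L/h
Vd does not affect the maintenance rate; only clearance governs steady-state input.
Infusion rate = CL · Css = 2.298 L/h × 26.1 mg/L = 59.98 mg/h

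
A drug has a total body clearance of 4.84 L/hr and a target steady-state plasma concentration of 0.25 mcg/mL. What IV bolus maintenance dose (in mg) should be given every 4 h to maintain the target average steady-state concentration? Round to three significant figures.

4.84 mg

D = CL × Css × τ = 4.840 × 0.25 × 4 = 4.840 mg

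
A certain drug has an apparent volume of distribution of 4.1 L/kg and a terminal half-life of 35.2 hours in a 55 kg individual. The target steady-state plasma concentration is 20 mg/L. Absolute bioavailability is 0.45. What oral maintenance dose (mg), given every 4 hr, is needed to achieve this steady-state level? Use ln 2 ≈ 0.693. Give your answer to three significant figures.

Vd(total) = 55 kg × 4.1 L/kg = 225.5 L
CL = ln 2 · Vd / t½ = 0.693 × 225.5 / 35.2 = 4.440 L/h
D = CL × Css × τ / F = 4.440 × 20 × 4 / 0.45 = 789.3 mg

789 mg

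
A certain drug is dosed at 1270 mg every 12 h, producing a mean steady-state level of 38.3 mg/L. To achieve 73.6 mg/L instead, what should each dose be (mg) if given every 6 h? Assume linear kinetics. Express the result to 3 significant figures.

With linear kinetics, Css is proportional to dose rate (D/τ) at fixed clearance.
D₂ = D₁ × (Css,target / Css,current) × (τ₂/τ₁) = 1270 × (73.6/38.3) × (6/12) = 1220 mg

1220 mg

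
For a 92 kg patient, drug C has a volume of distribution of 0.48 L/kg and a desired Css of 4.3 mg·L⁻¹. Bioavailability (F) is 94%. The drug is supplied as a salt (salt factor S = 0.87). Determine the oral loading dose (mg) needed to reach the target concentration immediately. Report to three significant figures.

232 mg

Vd(total) = 92 kg × 0.48 L/kg = 44.16 L
The loading dose fills Vd to the target concentration.
LD = Vd × C / F / S = 44.16 × 4.300 / 0.94 / 0.87 = 232.2 mg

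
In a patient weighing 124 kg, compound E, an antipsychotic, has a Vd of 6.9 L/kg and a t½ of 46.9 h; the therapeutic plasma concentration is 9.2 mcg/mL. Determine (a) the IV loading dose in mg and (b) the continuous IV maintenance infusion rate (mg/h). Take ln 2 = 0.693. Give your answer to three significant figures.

Vd = 6.9 L/kg × 124 kg = 855.6 L
LD = Vd × C = 855.6 × 9.2 = 7872 mg
CL = 0.693 × Vd / t½ = 0.693 × 855.6 / 46.9 = 12.64 L/h
Infusion rate = CL × Css = 12.64 × 9.2 = 116.3 mg/h

(a) 7870 mg; (b) 116 mg/h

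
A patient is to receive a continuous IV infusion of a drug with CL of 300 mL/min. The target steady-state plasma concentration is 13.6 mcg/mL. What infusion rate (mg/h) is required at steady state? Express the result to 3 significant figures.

CL = 300 mL/min = 300 × 0.06 = 18.00 L/h
At steady state, infusion rate equals elimination rate: rate in = CL × Css.
Rate = CL × Css = 18.00 × 13.6 = 244.8 mg/h

245 mg/h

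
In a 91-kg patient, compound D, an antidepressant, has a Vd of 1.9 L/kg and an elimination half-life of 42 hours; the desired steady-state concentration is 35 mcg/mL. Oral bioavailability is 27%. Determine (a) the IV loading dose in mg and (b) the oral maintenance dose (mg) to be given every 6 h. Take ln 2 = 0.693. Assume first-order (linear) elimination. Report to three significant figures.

(a) 6050 mg; (b) 2220 mg

Total Vd = 1.9 × 91 = 172.9 L
LD = Vd × C = 172.9 × 35 = 6052 mg
CL = 0.693 × Vd / t½ = 0.693 × 172.9 / 42 = 2.853 L/h
D = CL × Css × τ / F = 2.853 × 35 × 6 / 0.27 = 2219 mg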